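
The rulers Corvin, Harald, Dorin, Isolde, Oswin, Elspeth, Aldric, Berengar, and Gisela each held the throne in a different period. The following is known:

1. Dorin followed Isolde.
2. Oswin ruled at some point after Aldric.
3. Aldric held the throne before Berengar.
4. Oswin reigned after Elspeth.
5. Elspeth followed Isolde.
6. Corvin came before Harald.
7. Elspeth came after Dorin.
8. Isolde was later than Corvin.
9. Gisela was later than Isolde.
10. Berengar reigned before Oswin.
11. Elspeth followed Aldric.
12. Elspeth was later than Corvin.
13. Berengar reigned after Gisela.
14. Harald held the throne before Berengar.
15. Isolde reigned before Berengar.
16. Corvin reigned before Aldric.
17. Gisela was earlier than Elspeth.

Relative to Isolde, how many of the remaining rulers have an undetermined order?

Forced before Isolde: Corvin; forced after Isolde: Berengar, Dorin, Elspeth, Gisela, and Oswin.
That leaves Aldric and Harald with no forced order relative to Isolde — 2.

2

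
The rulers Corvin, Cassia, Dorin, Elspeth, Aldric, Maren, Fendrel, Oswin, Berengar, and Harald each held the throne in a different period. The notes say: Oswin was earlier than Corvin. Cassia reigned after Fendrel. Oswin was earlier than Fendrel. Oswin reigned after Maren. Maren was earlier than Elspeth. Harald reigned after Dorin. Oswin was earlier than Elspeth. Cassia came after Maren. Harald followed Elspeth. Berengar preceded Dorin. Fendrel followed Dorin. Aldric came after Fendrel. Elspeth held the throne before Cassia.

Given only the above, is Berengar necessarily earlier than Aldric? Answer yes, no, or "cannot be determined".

Chain the constraints: Berengar → Dorin → Fendrel → Aldric. Each link is directly stated, so Berengar comes before Aldric.

yes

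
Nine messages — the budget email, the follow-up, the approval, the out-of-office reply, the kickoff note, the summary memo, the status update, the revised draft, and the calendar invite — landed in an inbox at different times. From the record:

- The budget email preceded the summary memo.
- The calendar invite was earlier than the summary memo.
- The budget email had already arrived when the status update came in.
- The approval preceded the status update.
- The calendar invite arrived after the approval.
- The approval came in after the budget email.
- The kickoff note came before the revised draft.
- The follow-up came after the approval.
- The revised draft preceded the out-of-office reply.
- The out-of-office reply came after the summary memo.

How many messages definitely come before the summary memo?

3

Directly stated before the summary memo: the budget email and the calendar invite.
The approval reaches the summary memo via the approval → the calendar invite → the summary memo.
That's the approval, the budget email, and the calendar invite — 3 in all.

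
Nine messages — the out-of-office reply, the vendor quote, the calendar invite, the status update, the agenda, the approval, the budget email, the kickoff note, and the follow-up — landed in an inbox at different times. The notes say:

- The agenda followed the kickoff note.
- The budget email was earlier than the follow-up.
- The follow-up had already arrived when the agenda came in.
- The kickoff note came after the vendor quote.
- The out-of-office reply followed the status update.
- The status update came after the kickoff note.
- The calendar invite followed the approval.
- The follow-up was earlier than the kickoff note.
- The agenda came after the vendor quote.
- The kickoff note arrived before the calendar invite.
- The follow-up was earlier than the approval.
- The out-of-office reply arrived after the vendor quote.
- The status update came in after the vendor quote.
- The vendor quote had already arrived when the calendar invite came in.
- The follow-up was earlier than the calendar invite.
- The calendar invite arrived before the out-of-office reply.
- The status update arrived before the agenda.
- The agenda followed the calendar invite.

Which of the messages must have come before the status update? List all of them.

Directly stated before the status update: the kickoff note and the vendor quote.
The budget email reaches the status update via the budget email → the follow-up → the kickoff note → the status update.
The follow-up reaches the status update via the follow-up → the kickoff note → the status update.
No chain forces the agenda (or any of the others) ahead of the status update.

the budget email, the follow-up, the kickoff note, the vendor quote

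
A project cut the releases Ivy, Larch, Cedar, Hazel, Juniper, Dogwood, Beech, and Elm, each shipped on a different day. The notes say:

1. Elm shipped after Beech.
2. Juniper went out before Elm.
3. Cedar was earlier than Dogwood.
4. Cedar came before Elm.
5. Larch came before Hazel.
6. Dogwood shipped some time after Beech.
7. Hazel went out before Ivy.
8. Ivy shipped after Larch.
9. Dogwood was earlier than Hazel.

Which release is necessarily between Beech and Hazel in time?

Tracing the constraints gives Beech → Dogwood → Hazel, so Dogwood sits after Beech and before Hazel.
No other release is forced both after Beech and before Hazel.

Dogwood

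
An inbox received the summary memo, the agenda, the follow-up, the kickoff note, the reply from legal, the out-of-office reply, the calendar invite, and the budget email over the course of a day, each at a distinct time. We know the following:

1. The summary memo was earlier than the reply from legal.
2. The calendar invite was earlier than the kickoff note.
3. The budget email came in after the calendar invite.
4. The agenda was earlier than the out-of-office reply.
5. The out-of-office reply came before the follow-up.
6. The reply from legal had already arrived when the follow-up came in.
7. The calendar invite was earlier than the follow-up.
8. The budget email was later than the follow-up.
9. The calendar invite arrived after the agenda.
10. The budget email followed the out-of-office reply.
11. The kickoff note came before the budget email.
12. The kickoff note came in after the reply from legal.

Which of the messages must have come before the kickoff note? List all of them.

the agenda, the calendar invite, the reply from legal, the summary memo

Directly stated before the kickoff note: the calendar invite and the reply from legal.
The agenda reaches the kickoff note via the agenda → the calendar invite → the kickoff note.
The summary memo reaches the kickoff note via the summary memo → the reply from legal → the kickoff note.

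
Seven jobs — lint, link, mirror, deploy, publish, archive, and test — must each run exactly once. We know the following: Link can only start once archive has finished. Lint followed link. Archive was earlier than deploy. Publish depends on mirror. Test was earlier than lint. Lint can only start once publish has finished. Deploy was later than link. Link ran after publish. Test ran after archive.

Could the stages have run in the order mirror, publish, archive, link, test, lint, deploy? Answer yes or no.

yes

Check each stated constraint against the proposed order — e.g. publish is ahead of lint; archive is ahead of deploy. Every pair is in the required order; nothing is violated.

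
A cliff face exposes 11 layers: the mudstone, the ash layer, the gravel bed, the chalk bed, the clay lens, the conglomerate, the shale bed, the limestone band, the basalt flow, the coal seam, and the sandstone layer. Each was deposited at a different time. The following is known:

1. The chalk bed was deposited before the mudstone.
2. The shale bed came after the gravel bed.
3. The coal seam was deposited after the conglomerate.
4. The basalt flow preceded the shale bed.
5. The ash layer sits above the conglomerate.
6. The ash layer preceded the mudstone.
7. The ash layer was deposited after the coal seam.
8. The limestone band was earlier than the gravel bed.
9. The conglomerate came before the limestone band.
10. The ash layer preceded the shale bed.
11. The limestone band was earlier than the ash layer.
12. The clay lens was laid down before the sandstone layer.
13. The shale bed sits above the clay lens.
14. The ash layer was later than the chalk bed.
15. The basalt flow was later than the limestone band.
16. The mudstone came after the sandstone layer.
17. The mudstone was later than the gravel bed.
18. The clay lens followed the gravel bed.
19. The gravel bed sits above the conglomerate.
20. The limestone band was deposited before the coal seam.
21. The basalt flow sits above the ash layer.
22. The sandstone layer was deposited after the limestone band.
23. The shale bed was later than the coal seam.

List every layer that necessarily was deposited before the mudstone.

the ash layer, the chalk bed, the clay lens, the coal seam, the conglomerate, the gravel bed, the limestone band, the sandstone layer

Directly stated before the mudstone: the ash layer, the chalk bed, the gravel bed, and the sandstone layer.
The clay lens reaches the mudstone via the clay lens → the sandstone layer → the mudstone.
The coal seam reaches the mudstone via the coal seam → the ash layer → the mudstone.
The conglomerate reaches the mudstone via the conglomerate → the gravel bed → the mudstone.
Likewise the limestone band reaches the mudstone by chaining the stated constraints.
No chain forces the basalt flow (or any of the others) ahead of the mudstone.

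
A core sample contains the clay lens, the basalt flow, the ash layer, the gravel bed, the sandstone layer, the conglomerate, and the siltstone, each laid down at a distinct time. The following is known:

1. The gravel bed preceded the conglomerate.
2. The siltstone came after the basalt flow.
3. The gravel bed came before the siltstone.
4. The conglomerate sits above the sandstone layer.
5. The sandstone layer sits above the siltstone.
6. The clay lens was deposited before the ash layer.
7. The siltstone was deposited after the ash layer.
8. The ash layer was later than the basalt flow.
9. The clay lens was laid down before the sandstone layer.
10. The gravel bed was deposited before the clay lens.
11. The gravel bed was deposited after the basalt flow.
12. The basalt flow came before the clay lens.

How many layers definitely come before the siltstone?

Directly stated before the siltstone: the ash layer, the basalt flow, and the gravel bed.
The clay lens reaches the siltstone via the clay lens → the ash layer → the siltstone.
No chain forces the sandstone layer (or any of the others) ahead of the siltstone.
That's the ash layer, the basalt flow, the clay lens, and the gravel bed — 4 in all.

4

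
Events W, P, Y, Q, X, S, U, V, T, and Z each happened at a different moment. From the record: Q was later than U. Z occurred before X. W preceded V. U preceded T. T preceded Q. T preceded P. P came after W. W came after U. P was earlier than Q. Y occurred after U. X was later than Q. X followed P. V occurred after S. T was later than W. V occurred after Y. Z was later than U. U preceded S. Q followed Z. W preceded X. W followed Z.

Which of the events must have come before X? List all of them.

P, Q, T, U, W, Z

Directly stated before X: P, Q, W, and Z.
T reaches X via T → Q → X.
U reaches X via U → Z → X.
No chain forces S (or any of the others) ahead of X.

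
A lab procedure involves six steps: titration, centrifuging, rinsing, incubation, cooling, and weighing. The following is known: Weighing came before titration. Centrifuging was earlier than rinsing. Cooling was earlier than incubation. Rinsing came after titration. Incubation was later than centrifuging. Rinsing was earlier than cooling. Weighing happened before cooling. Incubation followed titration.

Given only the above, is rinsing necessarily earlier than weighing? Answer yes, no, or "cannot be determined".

Tracing the constraints gives weighing → titration → rinsing, so weighing must come before rinsing.
That means rinsing cannot be before weighing.

no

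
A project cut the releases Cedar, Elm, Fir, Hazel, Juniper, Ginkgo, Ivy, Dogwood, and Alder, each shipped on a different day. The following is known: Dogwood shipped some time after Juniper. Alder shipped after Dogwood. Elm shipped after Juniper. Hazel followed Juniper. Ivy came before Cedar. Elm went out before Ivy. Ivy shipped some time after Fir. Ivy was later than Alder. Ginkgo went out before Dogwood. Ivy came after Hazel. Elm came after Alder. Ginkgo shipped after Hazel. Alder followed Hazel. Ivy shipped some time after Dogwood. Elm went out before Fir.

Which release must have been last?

Cedar

Every other release has a chain of constraints placing it before Cedar, so Cedar is last.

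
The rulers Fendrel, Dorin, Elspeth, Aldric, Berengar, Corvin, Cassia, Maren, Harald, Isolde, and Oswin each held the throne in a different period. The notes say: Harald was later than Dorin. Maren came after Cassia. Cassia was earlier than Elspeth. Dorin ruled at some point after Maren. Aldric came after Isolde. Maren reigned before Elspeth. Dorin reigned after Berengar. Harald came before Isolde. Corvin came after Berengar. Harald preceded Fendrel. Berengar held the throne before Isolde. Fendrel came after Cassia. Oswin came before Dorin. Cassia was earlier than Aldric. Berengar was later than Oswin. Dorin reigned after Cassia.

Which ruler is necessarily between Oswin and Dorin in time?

Tracing the constraints gives Oswin → Berengar → Dorin, so Berengar sits after Oswin and before Dorin.
No other ruler is forced both after Oswin and before Dorin.

Berengar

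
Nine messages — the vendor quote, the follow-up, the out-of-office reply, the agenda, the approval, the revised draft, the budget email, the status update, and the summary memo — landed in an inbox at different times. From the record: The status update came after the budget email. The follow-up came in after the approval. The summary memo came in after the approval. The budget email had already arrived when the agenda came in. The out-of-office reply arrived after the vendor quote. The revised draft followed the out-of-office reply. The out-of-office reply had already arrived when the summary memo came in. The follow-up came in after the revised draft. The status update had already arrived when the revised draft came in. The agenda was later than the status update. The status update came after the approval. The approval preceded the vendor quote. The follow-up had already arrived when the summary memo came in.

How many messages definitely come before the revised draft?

5

Directly stated before the revised draft: the out-of-office reply and the status update.
The approval reaches the revised draft via the approval → the status update → the revised draft.
The budget email reaches the revised draft via the budget email → the status update → the revised draft.
The vendor quote reaches the revised draft via the vendor quote → the out-of-office reply → the revised draft.
No chain forces the summary memo (or any of the others) ahead of the revised draft.
That's the approval, the budget email, the out-of-office reply, the status update, and the vendor quote — 5 in all.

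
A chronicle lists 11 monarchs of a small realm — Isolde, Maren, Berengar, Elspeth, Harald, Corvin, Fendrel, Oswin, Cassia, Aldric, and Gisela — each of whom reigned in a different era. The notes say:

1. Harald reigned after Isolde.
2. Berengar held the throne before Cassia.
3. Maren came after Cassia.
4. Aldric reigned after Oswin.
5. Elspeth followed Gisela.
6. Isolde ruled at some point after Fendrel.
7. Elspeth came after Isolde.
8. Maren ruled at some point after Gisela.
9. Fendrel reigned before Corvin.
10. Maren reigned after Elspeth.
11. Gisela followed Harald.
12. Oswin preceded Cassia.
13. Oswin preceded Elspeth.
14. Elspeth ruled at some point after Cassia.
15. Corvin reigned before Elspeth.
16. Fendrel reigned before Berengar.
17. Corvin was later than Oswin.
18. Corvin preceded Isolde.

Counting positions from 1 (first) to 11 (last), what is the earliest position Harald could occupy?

5

Corvin, Fendrel, Isolde, and Oswin must all come before Harald — 4 forced predecessors.
Nothing else is forced ahead of Harald, so their earliest slot is position 4 + 1 = 5.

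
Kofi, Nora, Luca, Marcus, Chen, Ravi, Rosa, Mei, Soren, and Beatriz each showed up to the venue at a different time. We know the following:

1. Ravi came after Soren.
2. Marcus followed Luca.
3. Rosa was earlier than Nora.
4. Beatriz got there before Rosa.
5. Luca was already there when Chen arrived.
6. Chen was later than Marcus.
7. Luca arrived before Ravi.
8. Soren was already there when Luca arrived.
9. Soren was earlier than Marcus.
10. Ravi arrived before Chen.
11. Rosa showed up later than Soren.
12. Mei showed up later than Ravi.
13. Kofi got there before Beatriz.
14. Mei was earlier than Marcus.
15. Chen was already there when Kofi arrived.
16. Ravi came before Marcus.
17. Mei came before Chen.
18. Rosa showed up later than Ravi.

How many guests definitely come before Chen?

5

Directly stated before Chen: Luca, Marcus, Mei, and Ravi.
Soren reaches Chen via Soren → Ravi → Chen.
No chain forces Beatriz (or any of the others) ahead of Chen.
That's Luca, Marcus, Mei, Ravi, and Soren — 5 in all.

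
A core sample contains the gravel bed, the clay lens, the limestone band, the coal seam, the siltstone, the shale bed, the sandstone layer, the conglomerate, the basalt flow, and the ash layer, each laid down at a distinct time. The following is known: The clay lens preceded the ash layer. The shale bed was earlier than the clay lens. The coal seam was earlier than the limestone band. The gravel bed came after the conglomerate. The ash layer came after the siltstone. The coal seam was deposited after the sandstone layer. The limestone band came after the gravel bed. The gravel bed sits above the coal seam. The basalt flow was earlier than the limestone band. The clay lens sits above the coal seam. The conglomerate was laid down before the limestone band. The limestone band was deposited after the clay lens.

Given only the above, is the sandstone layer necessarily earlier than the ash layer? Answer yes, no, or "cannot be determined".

yes

Chain the constraints: the sandstone layer → the coal seam → the clay lens → the ash layer. Each link is directly stated, so the sandstone layer comes before the ash layer.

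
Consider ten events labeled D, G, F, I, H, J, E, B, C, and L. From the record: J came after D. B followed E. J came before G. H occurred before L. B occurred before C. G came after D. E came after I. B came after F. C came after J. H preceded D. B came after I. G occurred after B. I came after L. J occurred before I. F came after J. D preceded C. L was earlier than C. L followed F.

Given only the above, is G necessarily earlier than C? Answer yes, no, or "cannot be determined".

No chain of stated constraints runs from G to C, and none runs from C to G either.
So the relative order of G and C is not fixed by the given facts.

cannot be determined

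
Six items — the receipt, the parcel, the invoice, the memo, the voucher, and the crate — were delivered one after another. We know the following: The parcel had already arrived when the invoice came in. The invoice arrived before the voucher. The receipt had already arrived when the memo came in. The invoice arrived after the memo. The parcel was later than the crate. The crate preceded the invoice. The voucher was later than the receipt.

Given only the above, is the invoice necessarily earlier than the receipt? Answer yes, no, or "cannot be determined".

Tracing the constraints gives the receipt → the memo → the invoice, so the receipt must come before the invoice.
That means the invoice cannot be before the receipt.

no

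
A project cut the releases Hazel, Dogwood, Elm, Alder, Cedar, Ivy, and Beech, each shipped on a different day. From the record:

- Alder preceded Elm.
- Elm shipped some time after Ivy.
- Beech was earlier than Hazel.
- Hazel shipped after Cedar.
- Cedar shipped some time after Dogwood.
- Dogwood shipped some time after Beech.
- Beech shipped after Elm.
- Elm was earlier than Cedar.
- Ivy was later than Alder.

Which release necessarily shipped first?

Alder has a chain of constraints placing it before every other release, so Alder must be first.

Alder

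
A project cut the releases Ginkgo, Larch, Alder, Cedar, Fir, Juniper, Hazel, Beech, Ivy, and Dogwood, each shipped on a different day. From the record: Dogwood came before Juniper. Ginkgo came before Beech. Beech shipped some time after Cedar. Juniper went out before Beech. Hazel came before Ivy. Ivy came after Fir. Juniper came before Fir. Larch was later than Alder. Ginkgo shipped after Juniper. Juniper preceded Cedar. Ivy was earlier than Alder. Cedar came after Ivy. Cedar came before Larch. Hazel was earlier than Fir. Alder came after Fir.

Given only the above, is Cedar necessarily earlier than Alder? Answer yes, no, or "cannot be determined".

No chain of stated constraints runs from Cedar to Alder, and none runs from Alder to Cedar either.
So the relative order of Cedar and Alder is not fixed by the given facts.

cannot be determined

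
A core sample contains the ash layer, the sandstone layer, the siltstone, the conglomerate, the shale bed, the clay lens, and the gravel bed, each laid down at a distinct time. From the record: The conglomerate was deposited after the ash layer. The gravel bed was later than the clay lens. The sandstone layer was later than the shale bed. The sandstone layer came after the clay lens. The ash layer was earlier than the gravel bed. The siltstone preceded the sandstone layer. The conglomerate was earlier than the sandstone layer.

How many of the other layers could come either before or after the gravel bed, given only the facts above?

4

Forced before the gravel bed: the ash layer and the clay lens.
That leaves the conglomerate, the sandstone layer, the shale bed, and the siltstone with no forced order relative to the gravel bed — 4.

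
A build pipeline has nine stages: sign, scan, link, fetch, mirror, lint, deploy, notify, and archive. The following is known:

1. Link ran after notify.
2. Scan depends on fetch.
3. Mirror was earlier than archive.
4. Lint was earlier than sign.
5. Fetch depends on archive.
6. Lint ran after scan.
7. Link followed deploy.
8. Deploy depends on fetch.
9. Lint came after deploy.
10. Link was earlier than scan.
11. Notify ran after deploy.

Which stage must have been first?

mirror

Mirror has a chain of constraints placing it before every other stage, so mirror must be first.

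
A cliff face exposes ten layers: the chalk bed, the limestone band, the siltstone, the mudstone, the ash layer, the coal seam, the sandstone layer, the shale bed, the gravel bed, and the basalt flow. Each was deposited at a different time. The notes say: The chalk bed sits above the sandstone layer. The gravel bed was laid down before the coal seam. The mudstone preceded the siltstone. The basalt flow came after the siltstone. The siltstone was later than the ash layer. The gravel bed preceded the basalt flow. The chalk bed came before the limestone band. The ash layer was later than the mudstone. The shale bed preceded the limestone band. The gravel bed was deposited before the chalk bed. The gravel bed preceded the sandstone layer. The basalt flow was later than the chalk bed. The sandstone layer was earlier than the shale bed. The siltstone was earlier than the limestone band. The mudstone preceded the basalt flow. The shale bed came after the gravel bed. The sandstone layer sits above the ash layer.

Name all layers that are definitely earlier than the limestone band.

Directly stated before the limestone band: the chalk bed, the shale bed, and the siltstone.
The ash layer reaches the limestone band via the ash layer → the siltstone → the limestone band.
The gravel bed reaches the limestone band via the gravel bed → the chalk bed → the limestone band.
The mudstone reaches the limestone band via the mudstone → the siltstone → the limestone band.
Likewise the sandstone layer reaches the limestone band by chaining the stated constraints.
No chain forces the coal seam (or any of the others) ahead of the limestone band.

the ash layer, the chalk bed, the gravel bed, the mudstone, the sandstone layer, the shale bed, the siltstone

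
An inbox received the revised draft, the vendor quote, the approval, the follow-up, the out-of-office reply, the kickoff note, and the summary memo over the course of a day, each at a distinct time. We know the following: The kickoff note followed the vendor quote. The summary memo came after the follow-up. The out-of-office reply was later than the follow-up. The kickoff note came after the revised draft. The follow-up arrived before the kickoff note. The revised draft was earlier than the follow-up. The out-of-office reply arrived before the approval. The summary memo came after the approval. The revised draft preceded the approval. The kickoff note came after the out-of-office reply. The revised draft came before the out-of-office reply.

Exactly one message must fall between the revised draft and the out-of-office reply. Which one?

the follow-up

Tracing the constraints gives the revised draft → the follow-up → the out-of-office reply, so the follow-up sits after the revised draft and before the out-of-office reply.
No other message is forced both after the revised draft and before the out-of-office reply.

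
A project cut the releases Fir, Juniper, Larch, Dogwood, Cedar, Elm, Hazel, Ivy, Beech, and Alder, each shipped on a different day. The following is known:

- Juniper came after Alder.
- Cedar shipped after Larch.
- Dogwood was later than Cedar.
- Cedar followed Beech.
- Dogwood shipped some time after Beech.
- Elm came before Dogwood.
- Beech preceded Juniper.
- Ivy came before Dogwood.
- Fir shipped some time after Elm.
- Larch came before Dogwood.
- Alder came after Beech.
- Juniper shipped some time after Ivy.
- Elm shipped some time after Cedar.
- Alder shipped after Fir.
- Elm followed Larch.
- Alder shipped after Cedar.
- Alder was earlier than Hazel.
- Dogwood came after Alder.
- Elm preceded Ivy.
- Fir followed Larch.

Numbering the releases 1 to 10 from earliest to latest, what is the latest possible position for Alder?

7

Alder must come before Dogwood, Hazel, and Juniper — 3 releases forced after it.
Everything else can be placed before Alder in some valid order, so Alder can sit as late as position 10 − 3 = 7.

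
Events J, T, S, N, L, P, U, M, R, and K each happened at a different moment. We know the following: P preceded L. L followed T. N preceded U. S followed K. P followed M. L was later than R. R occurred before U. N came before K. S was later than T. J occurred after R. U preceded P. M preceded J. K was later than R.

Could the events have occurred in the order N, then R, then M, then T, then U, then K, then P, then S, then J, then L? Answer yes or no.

yes

Check each stated constraint against the proposed order — e.g. R is ahead of J; R is ahead of L. Every pair is in the required order; nothing is violated.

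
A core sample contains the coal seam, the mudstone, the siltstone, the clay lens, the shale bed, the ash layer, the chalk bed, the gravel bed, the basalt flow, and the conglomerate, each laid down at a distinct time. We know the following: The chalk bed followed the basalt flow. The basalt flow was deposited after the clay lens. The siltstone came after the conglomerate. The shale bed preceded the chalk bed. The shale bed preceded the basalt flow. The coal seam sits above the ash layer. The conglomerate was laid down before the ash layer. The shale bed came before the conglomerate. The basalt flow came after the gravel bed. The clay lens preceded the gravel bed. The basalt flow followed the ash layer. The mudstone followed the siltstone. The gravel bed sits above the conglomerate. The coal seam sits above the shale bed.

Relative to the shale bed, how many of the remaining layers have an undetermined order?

1

Forced after the shale bed: the ash layer, the basalt flow, the chalk bed, the coal seam, the conglomerate, the gravel bed, the mudstone, and the siltstone.
That leaves the clay lens with no forced order relative to the shale bed — 1.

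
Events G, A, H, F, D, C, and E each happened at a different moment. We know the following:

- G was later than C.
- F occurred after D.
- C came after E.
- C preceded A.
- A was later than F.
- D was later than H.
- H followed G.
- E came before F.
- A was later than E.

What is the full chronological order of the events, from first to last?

The constraints fix every adjacent pair, so only one ordering works:
E → C → G → H → D → F → A.

E, C, G, H, D, F, A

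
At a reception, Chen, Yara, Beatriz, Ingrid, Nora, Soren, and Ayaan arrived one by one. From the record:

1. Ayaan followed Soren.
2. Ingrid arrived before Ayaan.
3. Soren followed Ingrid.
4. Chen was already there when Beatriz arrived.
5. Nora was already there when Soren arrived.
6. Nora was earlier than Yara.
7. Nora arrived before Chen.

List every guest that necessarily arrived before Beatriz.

Chen, Nora

Directly stated before Beatriz: Chen.
Nora reaches Beatriz via Nora → Chen → Beatriz.
No chain forces Yara (or any of the others) ahead of Beatriz.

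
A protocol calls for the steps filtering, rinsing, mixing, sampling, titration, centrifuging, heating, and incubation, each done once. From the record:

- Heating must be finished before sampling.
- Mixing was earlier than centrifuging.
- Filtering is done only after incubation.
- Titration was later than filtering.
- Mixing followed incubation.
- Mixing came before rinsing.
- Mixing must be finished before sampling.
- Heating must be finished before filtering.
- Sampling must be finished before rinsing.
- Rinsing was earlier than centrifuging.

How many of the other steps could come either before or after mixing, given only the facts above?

Forced before mixing: incubation; forced after mixing: centrifuging, rinsing, and sampling.
That leaves filtering, heating, and titration with no forced order relative to mixing — 3.

3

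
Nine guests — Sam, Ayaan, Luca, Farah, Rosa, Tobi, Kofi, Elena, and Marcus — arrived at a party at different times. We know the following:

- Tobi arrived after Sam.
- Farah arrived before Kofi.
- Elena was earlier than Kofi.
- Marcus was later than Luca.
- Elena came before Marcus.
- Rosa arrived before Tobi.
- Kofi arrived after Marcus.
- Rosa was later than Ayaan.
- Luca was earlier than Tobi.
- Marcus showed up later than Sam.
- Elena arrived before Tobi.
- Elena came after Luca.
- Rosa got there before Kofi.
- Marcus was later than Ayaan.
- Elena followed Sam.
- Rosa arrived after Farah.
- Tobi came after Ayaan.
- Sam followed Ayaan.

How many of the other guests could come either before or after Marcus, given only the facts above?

Forced before Marcus: Ayaan, Elena, Luca, and Sam; forced after Marcus: Kofi.
That leaves Farah, Rosa, and Tobi with no forced order relative to Marcus — 3.

3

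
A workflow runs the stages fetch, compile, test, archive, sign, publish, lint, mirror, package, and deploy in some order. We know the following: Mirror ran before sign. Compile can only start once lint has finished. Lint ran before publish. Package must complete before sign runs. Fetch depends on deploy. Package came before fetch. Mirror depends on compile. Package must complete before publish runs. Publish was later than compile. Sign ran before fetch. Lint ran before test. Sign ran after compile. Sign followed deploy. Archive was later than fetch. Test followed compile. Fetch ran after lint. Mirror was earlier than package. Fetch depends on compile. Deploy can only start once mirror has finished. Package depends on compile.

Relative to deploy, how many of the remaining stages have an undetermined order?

3

Forced before deploy: compile, lint, and mirror; forced after deploy: archive, fetch, and sign.
That leaves package, publish, and test with no forced order relative to deploy — 3.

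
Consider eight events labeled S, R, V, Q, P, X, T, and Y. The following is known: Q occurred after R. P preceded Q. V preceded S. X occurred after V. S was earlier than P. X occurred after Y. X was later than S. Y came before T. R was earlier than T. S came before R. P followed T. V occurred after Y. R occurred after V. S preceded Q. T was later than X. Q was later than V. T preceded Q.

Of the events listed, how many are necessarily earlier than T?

5

Directly stated before T: R, X, and Y.
S reaches T via S → R → T.
V reaches T via V → R → T.
That's R, S, V, X, and Y — 5 in all.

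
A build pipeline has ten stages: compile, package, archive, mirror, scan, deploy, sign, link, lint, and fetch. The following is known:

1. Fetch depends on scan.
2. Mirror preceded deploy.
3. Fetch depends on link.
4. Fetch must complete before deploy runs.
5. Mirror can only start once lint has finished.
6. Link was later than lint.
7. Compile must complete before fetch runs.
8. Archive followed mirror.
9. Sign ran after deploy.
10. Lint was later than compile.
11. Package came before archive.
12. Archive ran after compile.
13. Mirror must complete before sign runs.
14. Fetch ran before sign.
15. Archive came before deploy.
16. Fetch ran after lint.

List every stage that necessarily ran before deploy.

archive, compile, fetch, link, lint, mirror, package, scan

Directly stated before deploy: archive, fetch, and mirror.
Compile reaches deploy via compile → archive → deploy.
Link reaches deploy via link → fetch → deploy.
Lint reaches deploy via lint → mirror → deploy.
Likewise package and scan each reach deploy by chaining the stated constraints.
No chain forces sign ahead of deploy.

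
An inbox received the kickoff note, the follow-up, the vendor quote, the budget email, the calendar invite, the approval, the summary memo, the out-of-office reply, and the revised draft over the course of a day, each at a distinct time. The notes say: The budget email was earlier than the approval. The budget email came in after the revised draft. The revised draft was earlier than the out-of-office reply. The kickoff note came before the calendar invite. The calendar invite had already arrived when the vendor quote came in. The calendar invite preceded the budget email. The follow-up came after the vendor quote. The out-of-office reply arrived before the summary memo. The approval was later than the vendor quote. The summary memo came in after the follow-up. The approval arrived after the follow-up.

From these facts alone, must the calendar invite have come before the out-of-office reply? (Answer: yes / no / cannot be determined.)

cannot be determined

No chain of stated constraints runs from the calendar invite to the out-of-office reply, and none runs from the out-of-office reply to the calendar invite either.
So the relative order of the calendar invite and the out-of-office reply is not fixed by the given facts.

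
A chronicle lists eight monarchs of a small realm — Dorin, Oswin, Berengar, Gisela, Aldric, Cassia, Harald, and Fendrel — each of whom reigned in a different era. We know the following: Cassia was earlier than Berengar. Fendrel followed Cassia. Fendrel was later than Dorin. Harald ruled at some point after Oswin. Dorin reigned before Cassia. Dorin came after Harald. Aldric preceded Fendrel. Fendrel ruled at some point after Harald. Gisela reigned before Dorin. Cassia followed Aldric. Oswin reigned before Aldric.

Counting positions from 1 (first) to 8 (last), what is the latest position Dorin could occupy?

5

Dorin must come before Berengar, Cassia, and Fendrel — 3 rulers forced after them.
Everything else can be placed before Dorin in some valid order, so Dorin can sit as late as position 8 − 3 = 5.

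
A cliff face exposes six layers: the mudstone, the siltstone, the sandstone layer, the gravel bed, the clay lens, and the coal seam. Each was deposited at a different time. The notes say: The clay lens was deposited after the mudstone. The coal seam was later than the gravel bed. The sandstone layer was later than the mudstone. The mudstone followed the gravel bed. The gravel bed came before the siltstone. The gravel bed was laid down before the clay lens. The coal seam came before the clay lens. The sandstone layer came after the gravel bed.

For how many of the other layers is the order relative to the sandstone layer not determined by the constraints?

Forced before the sandstone layer: the gravel bed and the mudstone.
That leaves the clay lens, the coal seam, and the siltstone with no forced order relative to the sandstone layer — 3.

3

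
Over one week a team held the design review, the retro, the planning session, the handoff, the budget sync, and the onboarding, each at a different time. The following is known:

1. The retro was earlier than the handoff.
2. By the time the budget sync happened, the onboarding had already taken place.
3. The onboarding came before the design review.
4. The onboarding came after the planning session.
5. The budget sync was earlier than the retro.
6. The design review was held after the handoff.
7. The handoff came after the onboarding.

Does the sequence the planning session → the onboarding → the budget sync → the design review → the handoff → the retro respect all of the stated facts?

no

The constraints require the retro before the handoff, but in the proposed sequence the handoff appears ahead of the retro. That one violation is enough.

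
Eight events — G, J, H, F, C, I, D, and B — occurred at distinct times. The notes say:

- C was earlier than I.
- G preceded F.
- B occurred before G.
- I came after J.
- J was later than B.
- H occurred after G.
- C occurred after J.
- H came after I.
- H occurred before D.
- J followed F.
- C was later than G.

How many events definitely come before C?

Directly stated before C: G and J.
B reaches C via B → J → C.
F reaches C via F → J → C.
No chain forces H (or any of the others) ahead of C.
That's B, F, G, and J — 4 in all.

4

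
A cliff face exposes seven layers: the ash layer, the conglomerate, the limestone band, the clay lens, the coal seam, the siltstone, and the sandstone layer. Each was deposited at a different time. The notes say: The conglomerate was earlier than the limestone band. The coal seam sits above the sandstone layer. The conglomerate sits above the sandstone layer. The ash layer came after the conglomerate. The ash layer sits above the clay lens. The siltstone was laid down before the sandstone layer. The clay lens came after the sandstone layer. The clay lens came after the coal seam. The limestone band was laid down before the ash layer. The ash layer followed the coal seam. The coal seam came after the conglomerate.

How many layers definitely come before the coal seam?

Directly stated before the coal seam: the conglomerate and the sandstone layer.
The siltstone reaches the coal seam via the siltstone → the sandstone layer → the coal seam.
No chain forces the limestone band (or any of the others) ahead of the coal seam.
That's the conglomerate, the sandstone layer, and the siltstone — 3 in all.

3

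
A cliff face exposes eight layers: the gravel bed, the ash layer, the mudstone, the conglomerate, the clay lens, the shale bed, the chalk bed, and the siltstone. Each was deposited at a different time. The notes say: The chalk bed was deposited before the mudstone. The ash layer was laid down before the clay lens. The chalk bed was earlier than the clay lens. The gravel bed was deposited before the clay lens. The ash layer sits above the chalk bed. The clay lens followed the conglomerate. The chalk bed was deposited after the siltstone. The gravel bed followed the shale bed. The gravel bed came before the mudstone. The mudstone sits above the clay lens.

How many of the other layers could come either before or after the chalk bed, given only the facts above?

3

Forced before the chalk bed: the siltstone; forced after the chalk bed: the ash layer, the clay lens, and the mudstone.
That leaves the conglomerate, the gravel bed, and the shale bed with no forced order relative to the chalk bed — 3.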